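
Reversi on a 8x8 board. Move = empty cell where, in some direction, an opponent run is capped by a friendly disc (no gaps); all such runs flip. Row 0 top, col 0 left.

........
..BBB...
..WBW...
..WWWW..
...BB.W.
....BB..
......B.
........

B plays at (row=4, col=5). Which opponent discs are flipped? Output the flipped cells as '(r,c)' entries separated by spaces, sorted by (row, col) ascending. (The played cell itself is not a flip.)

Answer: (3,4)

Derivation:
Dir NW: opp run (3,4) capped by B -> flip
Dir N: opp run (3,5), next='.' -> no flip
Dir NE: first cell '.' (not opp) -> no flip
Dir W: first cell 'B' (not opp) -> no flip
Dir E: opp run (4,6), next='.' -> no flip
Dir SW: first cell 'B' (not opp) -> no flip
Dir S: first cell 'B' (not opp) -> no flip
Dir SE: first cell '.' (not opp) -> no flip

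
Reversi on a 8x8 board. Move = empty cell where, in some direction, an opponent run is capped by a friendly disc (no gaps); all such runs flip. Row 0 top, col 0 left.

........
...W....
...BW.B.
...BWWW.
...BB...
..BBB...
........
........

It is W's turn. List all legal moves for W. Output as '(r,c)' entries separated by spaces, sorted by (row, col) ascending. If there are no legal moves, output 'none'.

Answer: (1,2) (1,6) (1,7) (2,2) (3,2) (4,2) (6,1) (6,2) (6,3) (6,4)

Derivation:
(1,2): flips 1 -> legal
(1,4): no bracket -> illegal
(1,5): no bracket -> illegal
(1,6): flips 1 -> legal
(1,7): flips 1 -> legal
(2,2): flips 1 -> legal
(2,5): no bracket -> illegal
(2,7): no bracket -> illegal
(3,2): flips 1 -> legal
(3,7): no bracket -> illegal
(4,1): no bracket -> illegal
(4,2): flips 1 -> legal
(4,5): no bracket -> illegal
(5,1): no bracket -> illegal
(5,5): no bracket -> illegal
(6,1): flips 2 -> legal
(6,2): flips 2 -> legal
(6,3): flips 4 -> legal
(6,4): flips 2 -> legal
(6,5): no bracket -> illegal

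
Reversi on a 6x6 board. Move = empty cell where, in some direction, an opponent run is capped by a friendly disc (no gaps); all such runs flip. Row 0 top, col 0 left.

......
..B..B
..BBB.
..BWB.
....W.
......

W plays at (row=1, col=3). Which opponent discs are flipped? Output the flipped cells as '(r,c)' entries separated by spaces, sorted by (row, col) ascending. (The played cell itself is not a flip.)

Answer: (2,3)

Derivation:
Dir NW: first cell '.' (not opp) -> no flip
Dir N: first cell '.' (not opp) -> no flip
Dir NE: first cell '.' (not opp) -> no flip
Dir W: opp run (1,2), next='.' -> no flip
Dir E: first cell '.' (not opp) -> no flip
Dir SW: opp run (2,2), next='.' -> no flip
Dir S: opp run (2,3) capped by W -> flip
Dir SE: opp run (2,4), next='.' -> no flip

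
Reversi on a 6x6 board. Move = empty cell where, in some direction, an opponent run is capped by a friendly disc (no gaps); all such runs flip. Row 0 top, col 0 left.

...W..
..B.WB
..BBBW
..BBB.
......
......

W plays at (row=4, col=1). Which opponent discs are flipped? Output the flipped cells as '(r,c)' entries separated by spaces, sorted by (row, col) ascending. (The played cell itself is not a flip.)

Dir NW: first cell '.' (not opp) -> no flip
Dir N: first cell '.' (not opp) -> no flip
Dir NE: opp run (3,2) (2,3) capped by W -> flip
Dir W: first cell '.' (not opp) -> no flip
Dir E: first cell '.' (not opp) -> no flip
Dir SW: first cell '.' (not opp) -> no flip
Dir S: first cell '.' (not opp) -> no flip
Dir SE: first cell '.' (not opp) -> no flip

Answer: (2,3) (3,2)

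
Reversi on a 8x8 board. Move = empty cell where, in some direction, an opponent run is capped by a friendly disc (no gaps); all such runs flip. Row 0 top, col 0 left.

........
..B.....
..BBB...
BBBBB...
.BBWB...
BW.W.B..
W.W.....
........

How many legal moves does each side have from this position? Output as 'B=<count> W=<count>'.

Answer: B=7 W=8

Derivation:
-- B to move --
(4,0): no bracket -> illegal
(5,2): flips 2 -> legal
(5,4): flips 1 -> legal
(6,1): flips 1 -> legal
(6,3): flips 2 -> legal
(6,4): flips 1 -> legal
(7,0): flips 1 -> legal
(7,1): flips 2 -> legal
(7,2): no bracket -> illegal
(7,3): no bracket -> illegal
B mobility = 7
-- W to move --
(0,1): no bracket -> illegal
(0,2): no bracket -> illegal
(0,3): no bracket -> illegal
(1,1): no bracket -> illegal
(1,3): flips 2 -> legal
(1,4): no bracket -> illegal
(1,5): flips 3 -> legal
(2,0): flips 2 -> legal
(2,1): flips 3 -> legal
(2,5): flips 1 -> legal
(3,5): flips 1 -> legal
(4,0): flips 3 -> legal
(4,5): flips 1 -> legal
(4,6): no bracket -> illegal
(5,2): no bracket -> illegal
(5,4): no bracket -> illegal
(5,6): no bracket -> illegal
(6,1): no bracket -> illegal
(6,4): no bracket -> illegal
(6,5): no bracket -> illegal
(6,6): no bracket -> illegal
W mobility = 8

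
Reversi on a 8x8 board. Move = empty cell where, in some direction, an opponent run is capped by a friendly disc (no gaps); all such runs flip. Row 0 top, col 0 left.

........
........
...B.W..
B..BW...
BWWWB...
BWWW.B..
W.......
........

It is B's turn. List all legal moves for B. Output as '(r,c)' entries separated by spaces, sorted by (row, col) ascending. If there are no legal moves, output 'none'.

(1,4): no bracket -> illegal
(1,5): no bracket -> illegal
(1,6): no bracket -> illegal
(2,4): flips 1 -> legal
(2,6): no bracket -> illegal
(3,1): no bracket -> illegal
(3,2): flips 1 -> legal
(3,5): flips 1 -> legal
(3,6): no bracket -> illegal
(4,5): flips 1 -> legal
(5,4): flips 3 -> legal
(6,1): no bracket -> illegal
(6,2): flips 2 -> legal
(6,3): flips 4 -> legal
(6,4): no bracket -> illegal
(7,0): flips 1 -> legal
(7,1): no bracket -> illegal

Answer: (2,4) (3,2) (3,5) (4,5) (5,4) (6,2) (6,3) (7,0)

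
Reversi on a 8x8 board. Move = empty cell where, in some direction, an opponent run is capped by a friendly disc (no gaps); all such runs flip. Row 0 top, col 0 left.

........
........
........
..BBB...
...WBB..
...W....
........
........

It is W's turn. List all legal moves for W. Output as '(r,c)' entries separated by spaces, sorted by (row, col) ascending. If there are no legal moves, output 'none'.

(2,1): flips 1 -> legal
(2,2): no bracket -> illegal
(2,3): flips 1 -> legal
(2,4): no bracket -> illegal
(2,5): flips 1 -> legal
(3,1): no bracket -> illegal
(3,5): flips 1 -> legal
(3,6): no bracket -> illegal
(4,1): no bracket -> illegal
(4,2): no bracket -> illegal
(4,6): flips 2 -> legal
(5,4): no bracket -> illegal
(5,5): no bracket -> illegal
(5,6): no bracket -> illegal

Answer: (2,1) (2,3) (2,5) (3,5) (4,6)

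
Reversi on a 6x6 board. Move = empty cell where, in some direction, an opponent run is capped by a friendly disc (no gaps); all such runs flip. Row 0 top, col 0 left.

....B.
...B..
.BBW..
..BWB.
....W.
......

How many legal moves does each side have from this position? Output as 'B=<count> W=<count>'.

Answer: B=6 W=8

Derivation:
-- B to move --
(1,2): flips 1 -> legal
(1,4): flips 1 -> legal
(2,4): flips 1 -> legal
(3,5): no bracket -> illegal
(4,2): no bracket -> illegal
(4,3): flips 2 -> legal
(4,5): no bracket -> illegal
(5,3): no bracket -> illegal
(5,4): flips 1 -> legal
(5,5): flips 2 -> legal
B mobility = 6
-- W to move --
(0,2): no bracket -> illegal
(0,3): flips 1 -> legal
(0,5): no bracket -> illegal
(1,0): no bracket -> illegal
(1,1): flips 1 -> legal
(1,2): no bracket -> illegal
(1,4): no bracket -> illegal
(1,5): no bracket -> illegal
(2,0): flips 2 -> legal
(2,4): flips 1 -> legal
(2,5): no bracket -> illegal
(3,0): no bracket -> illegal
(3,1): flips 1 -> legal
(3,5): flips 1 -> legal
(4,1): flips 1 -> legal
(4,2): no bracket -> illegal
(4,3): no bracket -> illegal
(4,5): flips 1 -> legal
W mobility = 8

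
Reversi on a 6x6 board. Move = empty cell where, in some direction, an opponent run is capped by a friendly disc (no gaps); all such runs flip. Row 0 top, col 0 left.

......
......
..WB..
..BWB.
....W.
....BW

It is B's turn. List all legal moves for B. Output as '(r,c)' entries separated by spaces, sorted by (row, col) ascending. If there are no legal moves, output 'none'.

Answer: (1,2) (2,1) (4,3)

Derivation:
(1,1): no bracket -> illegal
(1,2): flips 1 -> legal
(1,3): no bracket -> illegal
(2,1): flips 1 -> legal
(2,4): no bracket -> illegal
(3,1): no bracket -> illegal
(3,5): no bracket -> illegal
(4,2): no bracket -> illegal
(4,3): flips 1 -> legal
(4,5): no bracket -> illegal
(5,3): no bracket -> illegal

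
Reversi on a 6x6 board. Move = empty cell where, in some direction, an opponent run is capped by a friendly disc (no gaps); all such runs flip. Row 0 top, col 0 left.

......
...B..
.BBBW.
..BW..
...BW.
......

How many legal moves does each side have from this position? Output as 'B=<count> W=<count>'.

Answer: B=5 W=7

Derivation:
-- B to move --
(1,4): no bracket -> illegal
(1,5): no bracket -> illegal
(2,5): flips 1 -> legal
(3,4): flips 1 -> legal
(3,5): flips 1 -> legal
(4,2): no bracket -> illegal
(4,5): flips 1 -> legal
(5,3): no bracket -> illegal
(5,4): no bracket -> illegal
(5,5): flips 2 -> legal
B mobility = 5
-- W to move --
(0,2): flips 1 -> legal
(0,3): flips 2 -> legal
(0,4): no bracket -> illegal
(1,0): no bracket -> illegal
(1,1): flips 1 -> legal
(1,2): no bracket -> illegal
(1,4): no bracket -> illegal
(2,0): flips 3 -> legal
(3,0): no bracket -> illegal
(3,1): flips 1 -> legal
(3,4): no bracket -> illegal
(4,1): no bracket -> illegal
(4,2): flips 1 -> legal
(5,2): no bracket -> illegal
(5,3): flips 1 -> legal
(5,4): no bracket -> illegal
W mobility = 7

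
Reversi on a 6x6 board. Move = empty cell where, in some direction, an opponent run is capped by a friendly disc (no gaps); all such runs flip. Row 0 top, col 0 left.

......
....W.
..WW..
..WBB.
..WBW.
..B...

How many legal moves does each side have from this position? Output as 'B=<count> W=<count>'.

Answer: B=10 W=5

Derivation:
-- B to move --
(0,3): no bracket -> illegal
(0,4): no bracket -> illegal
(0,5): no bracket -> illegal
(1,1): flips 1 -> legal
(1,2): flips 4 -> legal
(1,3): flips 1 -> legal
(1,5): no bracket -> illegal
(2,1): flips 1 -> legal
(2,4): no bracket -> illegal
(2,5): no bracket -> illegal
(3,1): flips 1 -> legal
(3,5): no bracket -> illegal
(4,1): flips 1 -> legal
(4,5): flips 1 -> legal
(5,1): flips 1 -> legal
(5,3): no bracket -> illegal
(5,4): flips 1 -> legal
(5,5): flips 1 -> legal
B mobility = 10
-- W to move --
(2,4): flips 2 -> legal
(2,5): no bracket -> illegal
(3,5): flips 2 -> legal
(4,1): no bracket -> illegal
(4,5): flips 1 -> legal
(5,1): no bracket -> illegal
(5,3): flips 2 -> legal
(5,4): flips 1 -> legal
W mobility = 5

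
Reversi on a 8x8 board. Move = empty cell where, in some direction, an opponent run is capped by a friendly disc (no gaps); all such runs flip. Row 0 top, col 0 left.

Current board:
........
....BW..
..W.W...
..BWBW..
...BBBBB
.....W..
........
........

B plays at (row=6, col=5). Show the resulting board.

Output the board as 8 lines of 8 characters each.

Place B at (6,5); scan 8 dirs for brackets.
Dir NW: first cell '.' (not opp) -> no flip
Dir N: opp run (5,5) capped by B -> flip
Dir NE: first cell '.' (not opp) -> no flip
Dir W: first cell '.' (not opp) -> no flip
Dir E: first cell '.' (not opp) -> no flip
Dir SW: first cell '.' (not opp) -> no flip
Dir S: first cell '.' (not opp) -> no flip
Dir SE: first cell '.' (not opp) -> no flip
All flips: (5,5)

Answer: ........
....BW..
..W.W...
..BWBW..
...BBBBB
.....B..
.....B..
........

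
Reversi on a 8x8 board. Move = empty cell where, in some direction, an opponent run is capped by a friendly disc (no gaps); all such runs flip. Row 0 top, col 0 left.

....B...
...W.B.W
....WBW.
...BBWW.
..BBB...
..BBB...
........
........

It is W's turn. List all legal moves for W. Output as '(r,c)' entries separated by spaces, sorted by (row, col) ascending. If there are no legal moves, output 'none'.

Answer: (0,5) (0,6) (1,4) (3,2) (5,1) (6,2) (6,4)

Derivation:
(0,3): no bracket -> illegal
(0,5): flips 2 -> legal
(0,6): flips 1 -> legal
(1,4): flips 1 -> legal
(1,6): no bracket -> illegal
(2,2): no bracket -> illegal
(2,3): no bracket -> illegal
(3,1): no bracket -> illegal
(3,2): flips 2 -> legal
(4,1): no bracket -> illegal
(4,5): no bracket -> illegal
(5,1): flips 2 -> legal
(5,5): no bracket -> illegal
(6,1): no bracket -> illegal
(6,2): flips 2 -> legal
(6,3): no bracket -> illegal
(6,4): flips 3 -> legal
(6,5): no bracket -> illegal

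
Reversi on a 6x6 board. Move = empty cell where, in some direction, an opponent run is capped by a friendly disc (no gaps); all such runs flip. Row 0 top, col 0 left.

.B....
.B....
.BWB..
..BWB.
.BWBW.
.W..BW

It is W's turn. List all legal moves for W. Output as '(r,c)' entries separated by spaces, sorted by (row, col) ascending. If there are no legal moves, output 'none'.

Answer: (0,0) (1,3) (2,0) (2,4) (3,1) (3,5) (4,0) (5,3)

Derivation:
(0,0): flips 1 -> legal
(0,2): no bracket -> illegal
(1,0): no bracket -> illegal
(1,2): no bracket -> illegal
(1,3): flips 1 -> legal
(1,4): no bracket -> illegal
(2,0): flips 1 -> legal
(2,4): flips 2 -> legal
(2,5): no bracket -> illegal
(3,0): no bracket -> illegal
(3,1): flips 2 -> legal
(3,5): flips 1 -> legal
(4,0): flips 1 -> legal
(4,5): no bracket -> illegal
(5,0): no bracket -> illegal
(5,2): no bracket -> illegal
(5,3): flips 2 -> legal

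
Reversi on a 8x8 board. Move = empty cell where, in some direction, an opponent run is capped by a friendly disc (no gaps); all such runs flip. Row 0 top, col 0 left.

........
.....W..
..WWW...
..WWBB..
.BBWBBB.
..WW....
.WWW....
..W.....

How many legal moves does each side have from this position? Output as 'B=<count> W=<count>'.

-- B to move --
(0,4): no bracket -> illegal
(0,5): no bracket -> illegal
(0,6): flips 3 -> legal
(1,1): flips 2 -> legal
(1,2): flips 3 -> legal
(1,3): flips 1 -> legal
(1,4): flips 3 -> legal
(1,6): no bracket -> illegal
(2,1): no bracket -> illegal
(2,5): no bracket -> illegal
(2,6): no bracket -> illegal
(3,1): flips 2 -> legal
(5,0): no bracket -> illegal
(5,1): no bracket -> illegal
(5,4): no bracket -> illegal
(6,0): no bracket -> illegal
(6,4): flips 1 -> legal
(7,0): flips 3 -> legal
(7,1): flips 2 -> legal
(7,3): no bracket -> illegal
(7,4): flips 2 -> legal
B mobility = 10
-- W to move --
(2,5): flips 1 -> legal
(2,6): flips 2 -> legal
(3,0): flips 1 -> legal
(3,1): flips 1 -> legal
(3,6): flips 2 -> legal
(3,7): no bracket -> illegal
(4,0): flips 2 -> legal
(4,7): flips 3 -> legal
(5,0): flips 1 -> legal
(5,1): flips 1 -> legal
(5,4): flips 2 -> legal
(5,5): flips 1 -> legal
(5,6): flips 2 -> legal
(5,7): flips 2 -> legal
W mobility = 13

Answer: B=10 W=13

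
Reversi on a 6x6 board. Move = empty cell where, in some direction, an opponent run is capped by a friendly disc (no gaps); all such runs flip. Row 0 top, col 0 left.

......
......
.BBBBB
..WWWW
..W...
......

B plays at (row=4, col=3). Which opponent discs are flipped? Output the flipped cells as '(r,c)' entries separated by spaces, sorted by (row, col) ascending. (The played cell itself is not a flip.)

Answer: (3,2) (3,3) (3,4)

Derivation:
Dir NW: opp run (3,2) capped by B -> flip
Dir N: opp run (3,3) capped by B -> flip
Dir NE: opp run (3,4) capped by B -> flip
Dir W: opp run (4,2), next='.' -> no flip
Dir E: first cell '.' (not opp) -> no flip
Dir SW: first cell '.' (not opp) -> no flip
Dir S: first cell '.' (not opp) -> no flip
Dir SE: first cell '.' (not opp) -> no flip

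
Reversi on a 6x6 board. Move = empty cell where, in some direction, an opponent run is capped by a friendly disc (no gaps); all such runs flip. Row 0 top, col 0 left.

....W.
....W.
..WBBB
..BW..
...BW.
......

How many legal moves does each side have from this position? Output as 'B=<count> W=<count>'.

-- B to move --
(0,3): flips 1 -> legal
(0,5): flips 1 -> legal
(1,1): no bracket -> illegal
(1,2): flips 1 -> legal
(1,3): no bracket -> illegal
(1,5): no bracket -> illegal
(2,1): flips 1 -> legal
(3,1): no bracket -> illegal
(3,4): flips 1 -> legal
(3,5): no bracket -> illegal
(4,2): flips 1 -> legal
(4,5): flips 1 -> legal
(5,3): no bracket -> illegal
(5,4): no bracket -> illegal
(5,5): no bracket -> illegal
B mobility = 7
-- W to move --
(1,2): no bracket -> illegal
(1,3): flips 1 -> legal
(1,5): flips 1 -> legal
(2,1): no bracket -> illegal
(3,1): flips 1 -> legal
(3,4): flips 1 -> legal
(3,5): no bracket -> illegal
(4,1): flips 2 -> legal
(4,2): flips 2 -> legal
(5,2): no bracket -> illegal
(5,3): flips 1 -> legal
(5,4): no bracket -> illegal
W mobility = 7

Answer: B=7 W=7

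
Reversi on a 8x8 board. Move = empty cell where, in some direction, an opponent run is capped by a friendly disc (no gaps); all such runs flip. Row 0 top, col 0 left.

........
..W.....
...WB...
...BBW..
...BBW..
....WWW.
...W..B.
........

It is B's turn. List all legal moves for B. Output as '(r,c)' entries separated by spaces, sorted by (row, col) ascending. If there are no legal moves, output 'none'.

Answer: (0,1) (1,3) (2,2) (2,6) (3,6) (4,6) (6,4) (6,5) (6,7)

Derivation:
(0,1): flips 2 -> legal
(0,2): no bracket -> illegal
(0,3): no bracket -> illegal
(1,1): no bracket -> illegal
(1,3): flips 1 -> legal
(1,4): no bracket -> illegal
(2,1): no bracket -> illegal
(2,2): flips 1 -> legal
(2,5): no bracket -> illegal
(2,6): flips 1 -> legal
(3,2): no bracket -> illegal
(3,6): flips 1 -> legal
(4,6): flips 3 -> legal
(4,7): no bracket -> illegal
(5,2): no bracket -> illegal
(5,3): no bracket -> illegal
(5,7): no bracket -> illegal
(6,2): no bracket -> illegal
(6,4): flips 1 -> legal
(6,5): flips 1 -> legal
(6,7): flips 2 -> legal
(7,2): no bracket -> illegal
(7,3): no bracket -> illegal
(7,4): no bracket -> illegal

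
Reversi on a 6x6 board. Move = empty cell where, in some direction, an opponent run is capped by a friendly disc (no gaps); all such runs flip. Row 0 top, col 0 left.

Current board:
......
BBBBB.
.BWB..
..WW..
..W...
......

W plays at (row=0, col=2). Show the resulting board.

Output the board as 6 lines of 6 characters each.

Place W at (0,2); scan 8 dirs for brackets.
Dir NW: edge -> no flip
Dir N: edge -> no flip
Dir NE: edge -> no flip
Dir W: first cell '.' (not opp) -> no flip
Dir E: first cell '.' (not opp) -> no flip
Dir SW: opp run (1,1), next='.' -> no flip
Dir S: opp run (1,2) capped by W -> flip
Dir SE: opp run (1,3), next='.' -> no flip
All flips: (1,2)

Answer: ..W...
BBWBB.
.BWB..
..WW..
..W...
......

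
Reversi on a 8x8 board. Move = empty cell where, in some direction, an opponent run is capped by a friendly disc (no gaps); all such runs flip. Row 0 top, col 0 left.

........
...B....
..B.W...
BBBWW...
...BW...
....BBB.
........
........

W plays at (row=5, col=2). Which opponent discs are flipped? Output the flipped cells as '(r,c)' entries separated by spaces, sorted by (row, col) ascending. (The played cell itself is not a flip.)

Answer: (4,3)

Derivation:
Dir NW: first cell '.' (not opp) -> no flip
Dir N: first cell '.' (not opp) -> no flip
Dir NE: opp run (4,3) capped by W -> flip
Dir W: first cell '.' (not opp) -> no flip
Dir E: first cell '.' (not opp) -> no flip
Dir SW: first cell '.' (not opp) -> no flip
Dir S: first cell '.' (not opp) -> no flip
Dir SE: first cell '.' (not opp) -> no flip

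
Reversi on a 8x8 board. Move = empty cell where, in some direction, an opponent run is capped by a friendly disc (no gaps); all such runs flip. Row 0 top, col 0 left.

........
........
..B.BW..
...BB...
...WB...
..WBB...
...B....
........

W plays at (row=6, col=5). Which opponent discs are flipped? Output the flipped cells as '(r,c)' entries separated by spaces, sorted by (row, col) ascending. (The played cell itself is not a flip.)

Answer: (5,4)

Derivation:
Dir NW: opp run (5,4) capped by W -> flip
Dir N: first cell '.' (not opp) -> no flip
Dir NE: first cell '.' (not opp) -> no flip
Dir W: first cell '.' (not opp) -> no flip
Dir E: first cell '.' (not opp) -> no flip
Dir SW: first cell '.' (not opp) -> no flip
Dir S: first cell '.' (not opp) -> no flip
Dir SE: first cell '.' (not opp) -> no flip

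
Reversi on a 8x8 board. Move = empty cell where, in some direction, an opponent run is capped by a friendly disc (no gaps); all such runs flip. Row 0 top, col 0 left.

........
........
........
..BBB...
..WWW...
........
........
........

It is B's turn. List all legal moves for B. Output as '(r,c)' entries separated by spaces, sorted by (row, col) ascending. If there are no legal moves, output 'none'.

(3,1): no bracket -> illegal
(3,5): no bracket -> illegal
(4,1): no bracket -> illegal
(4,5): no bracket -> illegal
(5,1): flips 1 -> legal
(5,2): flips 2 -> legal
(5,3): flips 1 -> legal
(5,4): flips 2 -> legal
(5,5): flips 1 -> legal

Answer: (5,1) (5,2) (5,3) (5,4) (5,5)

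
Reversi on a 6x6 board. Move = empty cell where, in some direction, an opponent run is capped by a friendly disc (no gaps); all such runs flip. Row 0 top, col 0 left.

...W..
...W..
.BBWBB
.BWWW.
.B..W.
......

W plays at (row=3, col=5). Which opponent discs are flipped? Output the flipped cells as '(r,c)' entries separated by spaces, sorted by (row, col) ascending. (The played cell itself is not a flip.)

Answer: (2,4)

Derivation:
Dir NW: opp run (2,4) capped by W -> flip
Dir N: opp run (2,5), next='.' -> no flip
Dir NE: edge -> no flip
Dir W: first cell 'W' (not opp) -> no flip
Dir E: edge -> no flip
Dir SW: first cell 'W' (not opp) -> no flip
Dir S: first cell '.' (not opp) -> no flip
Dir SE: edge -> no flip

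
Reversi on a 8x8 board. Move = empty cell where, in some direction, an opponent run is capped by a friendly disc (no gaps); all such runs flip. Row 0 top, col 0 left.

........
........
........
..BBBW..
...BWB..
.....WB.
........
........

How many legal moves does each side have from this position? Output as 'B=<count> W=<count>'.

Answer: B=5 W=6

Derivation:
-- B to move --
(2,4): no bracket -> illegal
(2,5): flips 1 -> legal
(2,6): no bracket -> illegal
(3,6): flips 1 -> legal
(4,6): no bracket -> illegal
(5,3): no bracket -> illegal
(5,4): flips 2 -> legal
(6,4): no bracket -> illegal
(6,5): flips 1 -> legal
(6,6): flips 2 -> legal
B mobility = 5
-- W to move --
(2,1): no bracket -> illegal
(2,2): flips 1 -> legal
(2,3): no bracket -> illegal
(2,4): flips 1 -> legal
(2,5): no bracket -> illegal
(3,1): flips 3 -> legal
(3,6): no bracket -> illegal
(4,1): no bracket -> illegal
(4,2): flips 1 -> legal
(4,6): flips 1 -> legal
(4,7): no bracket -> illegal
(5,2): no bracket -> illegal
(5,3): no bracket -> illegal
(5,4): no bracket -> illegal
(5,7): flips 1 -> legal
(6,5): no bracket -> illegal
(6,6): no bracket -> illegal
(6,7): no bracket -> illegal
W mobility = 6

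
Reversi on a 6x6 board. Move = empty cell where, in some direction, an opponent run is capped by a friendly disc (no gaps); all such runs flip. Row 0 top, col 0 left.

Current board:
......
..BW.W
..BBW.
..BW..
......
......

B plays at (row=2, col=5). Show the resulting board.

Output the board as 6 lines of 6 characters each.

Place B at (2,5); scan 8 dirs for brackets.
Dir NW: first cell '.' (not opp) -> no flip
Dir N: opp run (1,5), next='.' -> no flip
Dir NE: edge -> no flip
Dir W: opp run (2,4) capped by B -> flip
Dir E: edge -> no flip
Dir SW: first cell '.' (not opp) -> no flip
Dir S: first cell '.' (not opp) -> no flip
Dir SE: edge -> no flip
All flips: (2,4)

Answer: ......
..BW.W
..BBBB
..BW..
......
......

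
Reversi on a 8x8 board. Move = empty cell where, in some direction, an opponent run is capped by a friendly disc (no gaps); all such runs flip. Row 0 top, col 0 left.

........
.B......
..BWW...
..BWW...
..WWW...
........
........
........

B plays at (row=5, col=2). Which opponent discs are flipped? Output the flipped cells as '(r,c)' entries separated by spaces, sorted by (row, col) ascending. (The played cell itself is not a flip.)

Dir NW: first cell '.' (not opp) -> no flip
Dir N: opp run (4,2) capped by B -> flip
Dir NE: opp run (4,3) (3,4), next='.' -> no flip
Dir W: first cell '.' (not opp) -> no flip
Dir E: first cell '.' (not opp) -> no flip
Dir SW: first cell '.' (not opp) -> no flip
Dir S: first cell '.' (not opp) -> no flip
Dir SE: first cell '.' (not opp) -> no flip

Answer: (4,2)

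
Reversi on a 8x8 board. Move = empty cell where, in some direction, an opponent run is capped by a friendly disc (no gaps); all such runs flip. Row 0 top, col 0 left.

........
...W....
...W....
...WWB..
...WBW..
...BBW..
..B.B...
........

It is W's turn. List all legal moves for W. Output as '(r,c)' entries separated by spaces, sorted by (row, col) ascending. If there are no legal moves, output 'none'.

(2,4): no bracket -> illegal
(2,5): flips 1 -> legal
(2,6): no bracket -> illegal
(3,6): flips 1 -> legal
(4,2): no bracket -> illegal
(4,6): no bracket -> illegal
(5,1): no bracket -> illegal
(5,2): flips 2 -> legal
(6,1): no bracket -> illegal
(6,3): flips 2 -> legal
(6,5): flips 1 -> legal
(7,1): no bracket -> illegal
(7,2): no bracket -> illegal
(7,3): flips 1 -> legal
(7,4): flips 3 -> legal
(7,5): no bracket -> illegal

Answer: (2,5) (3,6) (5,2) (6,3) (6,5) (7,3) (7,4)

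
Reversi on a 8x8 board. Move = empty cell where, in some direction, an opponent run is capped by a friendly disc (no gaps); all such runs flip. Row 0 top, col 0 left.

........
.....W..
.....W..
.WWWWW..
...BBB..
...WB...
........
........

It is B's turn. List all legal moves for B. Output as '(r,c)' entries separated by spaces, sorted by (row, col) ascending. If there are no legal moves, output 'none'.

Answer: (0,5) (1,6) (2,1) (2,2) (2,3) (2,4) (2,6) (5,2) (6,2) (6,3)

Derivation:
(0,4): no bracket -> illegal
(0,5): flips 3 -> legal
(0,6): no bracket -> illegal
(1,4): no bracket -> illegal
(1,6): flips 2 -> legal
(2,0): no bracket -> illegal
(2,1): flips 1 -> legal
(2,2): flips 1 -> legal
(2,3): flips 2 -> legal
(2,4): flips 1 -> legal
(2,6): flips 1 -> legal
(3,0): no bracket -> illegal
(3,6): no bracket -> illegal
(4,0): no bracket -> illegal
(4,1): no bracket -> illegal
(4,2): no bracket -> illegal
(4,6): no bracket -> illegal
(5,2): flips 1 -> legal
(6,2): flips 1 -> legal
(6,3): flips 1 -> legal
(6,4): no bracket -> illegal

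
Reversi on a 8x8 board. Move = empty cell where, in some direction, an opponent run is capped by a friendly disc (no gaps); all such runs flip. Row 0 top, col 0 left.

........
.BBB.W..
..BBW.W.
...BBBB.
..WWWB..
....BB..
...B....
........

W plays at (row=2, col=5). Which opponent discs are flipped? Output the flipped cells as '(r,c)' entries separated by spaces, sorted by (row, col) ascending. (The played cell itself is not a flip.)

Answer: (3,4)

Derivation:
Dir NW: first cell '.' (not opp) -> no flip
Dir N: first cell 'W' (not opp) -> no flip
Dir NE: first cell '.' (not opp) -> no flip
Dir W: first cell 'W' (not opp) -> no flip
Dir E: first cell 'W' (not opp) -> no flip
Dir SW: opp run (3,4) capped by W -> flip
Dir S: opp run (3,5) (4,5) (5,5), next='.' -> no flip
Dir SE: opp run (3,6), next='.' -> no flip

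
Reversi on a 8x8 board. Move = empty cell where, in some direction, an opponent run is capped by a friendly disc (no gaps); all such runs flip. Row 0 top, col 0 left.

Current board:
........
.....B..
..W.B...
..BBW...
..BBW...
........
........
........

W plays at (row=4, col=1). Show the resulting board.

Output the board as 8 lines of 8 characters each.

Place W at (4,1); scan 8 dirs for brackets.
Dir NW: first cell '.' (not opp) -> no flip
Dir N: first cell '.' (not opp) -> no flip
Dir NE: opp run (3,2), next='.' -> no flip
Dir W: first cell '.' (not opp) -> no flip
Dir E: opp run (4,2) (4,3) capped by W -> flip
Dir SW: first cell '.' (not opp) -> no flip
Dir S: first cell '.' (not opp) -> no flip
Dir SE: first cell '.' (not opp) -> no flip
All flips: (4,2) (4,3)

Answer: ........
.....B..
..W.B...
..BBW...
.WWWW...
........
........
........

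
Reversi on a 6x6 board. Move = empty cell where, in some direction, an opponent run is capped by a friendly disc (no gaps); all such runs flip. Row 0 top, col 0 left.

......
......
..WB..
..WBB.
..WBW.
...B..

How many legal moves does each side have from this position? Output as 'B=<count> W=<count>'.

-- B to move --
(1,1): flips 1 -> legal
(1,2): no bracket -> illegal
(1,3): no bracket -> illegal
(2,1): flips 2 -> legal
(3,1): flips 2 -> legal
(3,5): flips 1 -> legal
(4,1): flips 2 -> legal
(4,5): flips 1 -> legal
(5,1): flips 1 -> legal
(5,2): no bracket -> illegal
(5,4): flips 1 -> legal
(5,5): flips 1 -> legal
B mobility = 9
-- W to move --
(1,2): no bracket -> illegal
(1,3): no bracket -> illegal
(1,4): flips 1 -> legal
(2,4): flips 3 -> legal
(2,5): no bracket -> illegal
(3,5): flips 2 -> legal
(4,5): no bracket -> illegal
(5,2): no bracket -> illegal
(5,4): flips 1 -> legal
W mobility = 4

Answer: B=9 W=4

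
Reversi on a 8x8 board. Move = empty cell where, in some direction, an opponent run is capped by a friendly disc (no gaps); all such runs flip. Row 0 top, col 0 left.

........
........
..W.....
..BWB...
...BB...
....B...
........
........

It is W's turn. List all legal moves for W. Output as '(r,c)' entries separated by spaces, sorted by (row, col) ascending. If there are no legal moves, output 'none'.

(2,1): no bracket -> illegal
(2,3): no bracket -> illegal
(2,4): no bracket -> illegal
(2,5): no bracket -> illegal
(3,1): flips 1 -> legal
(3,5): flips 1 -> legal
(4,1): no bracket -> illegal
(4,2): flips 1 -> legal
(4,5): no bracket -> illegal
(5,2): no bracket -> illegal
(5,3): flips 1 -> legal
(5,5): flips 1 -> legal
(6,3): no bracket -> illegal
(6,4): no bracket -> illegal
(6,5): no bracket -> illegal

Answer: (3,1) (3,5) (4,2) (5,3) (5,5)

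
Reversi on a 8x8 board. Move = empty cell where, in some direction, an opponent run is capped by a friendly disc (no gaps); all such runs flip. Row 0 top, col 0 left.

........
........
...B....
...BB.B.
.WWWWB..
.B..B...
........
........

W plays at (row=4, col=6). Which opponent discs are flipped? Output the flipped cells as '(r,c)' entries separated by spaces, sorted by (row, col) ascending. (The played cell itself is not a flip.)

Dir NW: first cell '.' (not opp) -> no flip
Dir N: opp run (3,6), next='.' -> no flip
Dir NE: first cell '.' (not opp) -> no flip
Dir W: opp run (4,5) capped by W -> flip
Dir E: first cell '.' (not opp) -> no flip
Dir SW: first cell '.' (not opp) -> no flip
Dir S: first cell '.' (not opp) -> no flip
Dir SE: first cell '.' (not opp) -> no flip

Answer: (4,5)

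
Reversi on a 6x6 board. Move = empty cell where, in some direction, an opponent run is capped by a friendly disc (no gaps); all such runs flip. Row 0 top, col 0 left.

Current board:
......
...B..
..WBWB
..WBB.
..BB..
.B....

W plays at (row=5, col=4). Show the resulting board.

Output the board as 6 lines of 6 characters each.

Answer: ......
...B..
..WBWB
..WBB.
..BW..
.B..W.

Derivation:
Place W at (5,4); scan 8 dirs for brackets.
Dir NW: opp run (4,3) capped by W -> flip
Dir N: first cell '.' (not opp) -> no flip
Dir NE: first cell '.' (not opp) -> no flip
Dir W: first cell '.' (not opp) -> no flip
Dir E: first cell '.' (not opp) -> no flip
Dir SW: edge -> no flip
Dir S: edge -> no flip
Dir SE: edge -> no flip
All flips: (4,3)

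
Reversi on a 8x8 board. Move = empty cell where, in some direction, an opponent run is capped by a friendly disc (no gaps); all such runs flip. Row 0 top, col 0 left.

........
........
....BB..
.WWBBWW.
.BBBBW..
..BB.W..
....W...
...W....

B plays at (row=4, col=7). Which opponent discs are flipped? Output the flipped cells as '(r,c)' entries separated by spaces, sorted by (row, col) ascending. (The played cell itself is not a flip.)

Answer: (3,6)

Derivation:
Dir NW: opp run (3,6) capped by B -> flip
Dir N: first cell '.' (not opp) -> no flip
Dir NE: edge -> no flip
Dir W: first cell '.' (not opp) -> no flip
Dir E: edge -> no flip
Dir SW: first cell '.' (not opp) -> no flip
Dir S: first cell '.' (not opp) -> no flip
Dir SE: edge -> no flip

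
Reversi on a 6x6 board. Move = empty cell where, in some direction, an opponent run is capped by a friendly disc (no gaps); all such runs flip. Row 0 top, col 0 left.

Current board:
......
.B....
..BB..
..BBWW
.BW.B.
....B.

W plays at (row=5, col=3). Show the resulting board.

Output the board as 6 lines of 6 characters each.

Place W at (5,3); scan 8 dirs for brackets.
Dir NW: first cell 'W' (not opp) -> no flip
Dir N: first cell '.' (not opp) -> no flip
Dir NE: opp run (4,4) capped by W -> flip
Dir W: first cell '.' (not opp) -> no flip
Dir E: opp run (5,4), next='.' -> no flip
Dir SW: edge -> no flip
Dir S: edge -> no flip
Dir SE: edge -> no flip
All flips: (4,4)

Answer: ......
.B....
..BB..
..BBWW
.BW.W.
...WB.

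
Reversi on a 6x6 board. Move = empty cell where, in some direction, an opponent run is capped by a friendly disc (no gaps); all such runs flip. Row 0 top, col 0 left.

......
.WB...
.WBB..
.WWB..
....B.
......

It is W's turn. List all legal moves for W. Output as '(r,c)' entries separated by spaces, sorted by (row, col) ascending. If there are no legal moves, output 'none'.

(0,1): no bracket -> illegal
(0,2): flips 2 -> legal
(0,3): flips 1 -> legal
(1,3): flips 2 -> legal
(1,4): flips 1 -> legal
(2,4): flips 2 -> legal
(3,4): flips 1 -> legal
(3,5): no bracket -> illegal
(4,2): no bracket -> illegal
(4,3): no bracket -> illegal
(4,5): no bracket -> illegal
(5,3): no bracket -> illegal
(5,4): no bracket -> illegal
(5,5): flips 3 -> legal

Answer: (0,2) (0,3) (1,3) (1,4) (2,4) (3,4) (5,5)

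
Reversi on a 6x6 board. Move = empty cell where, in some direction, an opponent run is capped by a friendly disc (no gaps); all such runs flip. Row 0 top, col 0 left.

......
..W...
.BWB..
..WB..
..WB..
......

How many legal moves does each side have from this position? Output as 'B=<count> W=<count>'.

Answer: B=6 W=8

Derivation:
-- B to move --
(0,1): flips 1 -> legal
(0,2): no bracket -> illegal
(0,3): flips 1 -> legal
(1,1): flips 1 -> legal
(1,3): no bracket -> illegal
(3,1): flips 1 -> legal
(4,1): flips 2 -> legal
(5,1): flips 1 -> legal
(5,2): no bracket -> illegal
(5,3): no bracket -> illegal
B mobility = 6
-- W to move --
(1,0): flips 1 -> legal
(1,1): no bracket -> illegal
(1,3): no bracket -> illegal
(1,4): flips 1 -> legal
(2,0): flips 1 -> legal
(2,4): flips 2 -> legal
(3,0): flips 1 -> legal
(3,1): no bracket -> illegal
(3,4): flips 2 -> legal
(4,4): flips 2 -> legal
(5,2): no bracket -> illegal
(5,3): no bracket -> illegal
(5,4): flips 1 -> legal
W mobility = 8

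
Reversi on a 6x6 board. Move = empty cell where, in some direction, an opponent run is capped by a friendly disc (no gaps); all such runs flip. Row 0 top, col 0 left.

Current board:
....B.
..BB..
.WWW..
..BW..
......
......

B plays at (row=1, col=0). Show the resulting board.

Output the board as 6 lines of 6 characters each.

Answer: ....B.
B.BB..
.BWW..
..BW..
......
......

Derivation:
Place B at (1,0); scan 8 dirs for brackets.
Dir NW: edge -> no flip
Dir N: first cell '.' (not opp) -> no flip
Dir NE: first cell '.' (not opp) -> no flip
Dir W: edge -> no flip
Dir E: first cell '.' (not opp) -> no flip
Dir SW: edge -> no flip
Dir S: first cell '.' (not opp) -> no flip
Dir SE: opp run (2,1) capped by B -> flip
All flips: (2,1)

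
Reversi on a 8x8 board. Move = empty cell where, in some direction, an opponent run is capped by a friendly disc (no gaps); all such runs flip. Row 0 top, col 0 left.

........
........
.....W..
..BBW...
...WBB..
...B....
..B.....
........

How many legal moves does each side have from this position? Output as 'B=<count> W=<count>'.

Answer: B=5 W=7

Derivation:
-- B to move --
(1,4): no bracket -> illegal
(1,5): no bracket -> illegal
(1,6): no bracket -> illegal
(2,3): flips 1 -> legal
(2,4): flips 1 -> legal
(2,6): no bracket -> illegal
(3,5): flips 1 -> legal
(3,6): no bracket -> illegal
(4,2): flips 1 -> legal
(5,2): no bracket -> illegal
(5,4): flips 1 -> legal
B mobility = 5
-- W to move --
(2,1): flips 1 -> legal
(2,2): no bracket -> illegal
(2,3): flips 1 -> legal
(2,4): no bracket -> illegal
(3,1): flips 2 -> legal
(3,5): no bracket -> illegal
(3,6): no bracket -> illegal
(4,1): no bracket -> illegal
(4,2): no bracket -> illegal
(4,6): flips 2 -> legal
(5,1): no bracket -> illegal
(5,2): no bracket -> illegal
(5,4): flips 1 -> legal
(5,5): no bracket -> illegal
(5,6): flips 1 -> legal
(6,1): no bracket -> illegal
(6,3): flips 1 -> legal
(6,4): no bracket -> illegal
(7,1): no bracket -> illegal
(7,2): no bracket -> illegal
(7,3): no bracket -> illegal
W mobility = 7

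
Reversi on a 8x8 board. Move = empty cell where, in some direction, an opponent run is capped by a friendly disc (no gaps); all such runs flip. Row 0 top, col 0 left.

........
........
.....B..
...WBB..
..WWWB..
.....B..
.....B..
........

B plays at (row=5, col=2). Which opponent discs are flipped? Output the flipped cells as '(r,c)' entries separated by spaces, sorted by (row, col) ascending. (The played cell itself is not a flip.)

Answer: (4,3)

Derivation:
Dir NW: first cell '.' (not opp) -> no flip
Dir N: opp run (4,2), next='.' -> no flip
Dir NE: opp run (4,3) capped by B -> flip
Dir W: first cell '.' (not opp) -> no flip
Dir E: first cell '.' (not opp) -> no flip
Dir SW: first cell '.' (not opp) -> no flip
Dir S: first cell '.' (not opp) -> no flip
Dir SE: first cell '.' (not opp) -> no flip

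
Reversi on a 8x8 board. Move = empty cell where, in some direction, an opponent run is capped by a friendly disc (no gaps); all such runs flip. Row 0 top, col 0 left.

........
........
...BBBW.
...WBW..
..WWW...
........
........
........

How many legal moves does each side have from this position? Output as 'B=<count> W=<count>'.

Answer: B=9 W=5

Derivation:
-- B to move --
(1,5): no bracket -> illegal
(1,6): no bracket -> illegal
(1,7): no bracket -> illegal
(2,2): no bracket -> illegal
(2,7): flips 1 -> legal
(3,1): no bracket -> illegal
(3,2): flips 1 -> legal
(3,6): flips 1 -> legal
(3,7): no bracket -> illegal
(4,1): no bracket -> illegal
(4,5): flips 1 -> legal
(4,6): flips 1 -> legal
(5,1): flips 2 -> legal
(5,2): flips 1 -> legal
(5,3): flips 2 -> legal
(5,4): flips 1 -> legal
(5,5): no bracket -> illegal
B mobility = 9
-- W to move --
(1,2): no bracket -> illegal
(1,3): flips 2 -> legal
(1,4): flips 2 -> legal
(1,5): flips 2 -> legal
(1,6): flips 2 -> legal
(2,2): flips 3 -> legal
(3,2): no bracket -> illegal
(3,6): no bracket -> illegal
(4,5): no bracket -> illegal
W mobility = 5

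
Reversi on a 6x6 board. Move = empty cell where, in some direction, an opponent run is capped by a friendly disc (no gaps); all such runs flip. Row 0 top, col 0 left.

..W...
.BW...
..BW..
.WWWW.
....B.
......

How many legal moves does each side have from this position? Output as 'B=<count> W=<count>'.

Answer: B=4 W=7

Derivation:
-- B to move --
(0,1): no bracket -> illegal
(0,3): no bracket -> illegal
(1,3): flips 1 -> legal
(1,4): no bracket -> illegal
(2,0): no bracket -> illegal
(2,1): no bracket -> illegal
(2,4): flips 2 -> legal
(2,5): no bracket -> illegal
(3,0): no bracket -> illegal
(3,5): no bracket -> illegal
(4,0): flips 1 -> legal
(4,1): no bracket -> illegal
(4,2): flips 1 -> legal
(4,3): no bracket -> illegal
(4,5): no bracket -> illegal
B mobility = 4
-- W to move --
(0,0): flips 2 -> legal
(0,1): no bracket -> illegal
(1,0): flips 1 -> legal
(1,3): flips 1 -> legal
(2,0): flips 1 -> legal
(2,1): flips 1 -> legal
(3,5): no bracket -> illegal
(4,3): no bracket -> illegal
(4,5): no bracket -> illegal
(5,3): no bracket -> illegal
(5,4): flips 1 -> legal
(5,5): flips 1 -> legal
W mobility = 7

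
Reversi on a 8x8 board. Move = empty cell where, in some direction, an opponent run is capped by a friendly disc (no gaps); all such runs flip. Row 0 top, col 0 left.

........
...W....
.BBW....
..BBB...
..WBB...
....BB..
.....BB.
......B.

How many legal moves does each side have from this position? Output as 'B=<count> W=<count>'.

Answer: B=8 W=7

Derivation:
-- B to move --
(0,2): no bracket -> illegal
(0,3): flips 2 -> legal
(0,4): flips 1 -> legal
(1,2): flips 1 -> legal
(1,4): flips 1 -> legal
(2,4): flips 1 -> legal
(3,1): no bracket -> illegal
(4,1): flips 1 -> legal
(5,1): flips 1 -> legal
(5,2): flips 1 -> legal
(5,3): no bracket -> illegal
B mobility = 8
-- W to move --
(1,0): no bracket -> illegal
(1,1): no bracket -> illegal
(1,2): flips 2 -> legal
(2,0): flips 2 -> legal
(2,4): flips 1 -> legal
(2,5): no bracket -> illegal
(3,0): no bracket -> illegal
(3,1): flips 1 -> legal
(3,5): no bracket -> illegal
(4,1): flips 1 -> legal
(4,5): flips 3 -> legal
(4,6): no bracket -> illegal
(5,2): no bracket -> illegal
(5,3): flips 2 -> legal
(5,6): no bracket -> illegal
(5,7): no bracket -> illegal
(6,3): no bracket -> illegal
(6,4): no bracket -> illegal
(6,7): no bracket -> illegal
(7,4): no bracket -> illegal
(7,5): no bracket -> illegal
(7,7): no bracket -> illegal
W mobility = 7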